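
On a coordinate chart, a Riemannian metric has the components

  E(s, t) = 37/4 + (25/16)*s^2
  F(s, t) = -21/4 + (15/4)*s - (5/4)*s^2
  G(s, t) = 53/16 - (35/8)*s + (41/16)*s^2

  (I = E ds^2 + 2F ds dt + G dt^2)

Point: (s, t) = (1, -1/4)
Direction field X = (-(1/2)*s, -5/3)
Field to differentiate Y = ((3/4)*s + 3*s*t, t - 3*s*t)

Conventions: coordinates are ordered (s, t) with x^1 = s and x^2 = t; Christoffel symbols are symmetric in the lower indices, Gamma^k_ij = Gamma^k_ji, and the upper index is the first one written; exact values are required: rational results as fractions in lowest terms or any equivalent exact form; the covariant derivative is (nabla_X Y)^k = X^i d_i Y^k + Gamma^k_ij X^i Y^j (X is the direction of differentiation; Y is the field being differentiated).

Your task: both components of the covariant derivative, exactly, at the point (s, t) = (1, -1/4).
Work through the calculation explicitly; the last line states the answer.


E = 173/16, F = -11/4, G = 3/2 at the point
E_s = 25/8, E_t = 0, F_s = 5/4, F_t = 0, G_s = 3/4, G_t = 0
EG - F^2 = 277/32;  g^inv = (32/277) * [[3/2, 11/4], [11/4, 173/16]]
first-kind symbols [ij,l] = (1/2)(d_i g_jl + d_j g_il - d_l g_ij): [ss,s] = E_s/2 = 25/16, [ss,t] = F_s - E_t/2 = 5/4, [st,s] = E_t/2 = 0, [st,t] = G_s/2 = 3/8, [tt,s] = F_t - G_s/2 = -3/8, [tt,t] = G_t/2 = 0
Gamma^s_ij = (G*[ij,s] - F*[ij,t])/(EG - F^2), Gamma^t_ij = (E*[ij,t] - F*[ij,s])/(EG - F^2)
Gamma_sss = 185/277, Gamma_sst = 33/277, Gamma_stt = -18/277, Gamma_tss = 570/277, Gamma_tst = 519/1108, Gamma_ttt = -33/277
X = (-1/2, -5/3), Y = (0, 1/2) at the point

Answer: (nabla_X Y)^s = -5513/1108, (nabla_X Y)^t = 39097/13296


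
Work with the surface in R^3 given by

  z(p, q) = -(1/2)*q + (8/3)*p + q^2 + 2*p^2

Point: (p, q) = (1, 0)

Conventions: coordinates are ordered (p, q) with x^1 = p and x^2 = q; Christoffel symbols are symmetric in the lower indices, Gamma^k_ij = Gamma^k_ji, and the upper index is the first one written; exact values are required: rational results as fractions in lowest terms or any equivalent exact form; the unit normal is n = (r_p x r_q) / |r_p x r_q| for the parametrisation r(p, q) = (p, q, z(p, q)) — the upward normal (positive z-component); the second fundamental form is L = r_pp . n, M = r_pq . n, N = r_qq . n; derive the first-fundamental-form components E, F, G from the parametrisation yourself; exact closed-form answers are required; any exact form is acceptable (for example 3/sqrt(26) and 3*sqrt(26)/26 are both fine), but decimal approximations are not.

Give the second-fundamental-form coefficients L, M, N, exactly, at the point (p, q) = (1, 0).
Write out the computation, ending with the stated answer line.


z_p = 20/3, z_q = -1/2, z_pp = 4, z_pq = 0, z_qq = 2
E = 409/9, F = -10/3, G = 5/4; answer radicand W^2 = 1645/36
unnormalised second-form numerators: l = 4, m = 0, n = 2; L = l/sqrt(1645/36), and similarly M = m/sqrt(W^2), N = n/sqrt(W^2)

Answer: L = 24*sqrt(1645)/1645, M = 0, N = 12*sqrt(1645)/1645


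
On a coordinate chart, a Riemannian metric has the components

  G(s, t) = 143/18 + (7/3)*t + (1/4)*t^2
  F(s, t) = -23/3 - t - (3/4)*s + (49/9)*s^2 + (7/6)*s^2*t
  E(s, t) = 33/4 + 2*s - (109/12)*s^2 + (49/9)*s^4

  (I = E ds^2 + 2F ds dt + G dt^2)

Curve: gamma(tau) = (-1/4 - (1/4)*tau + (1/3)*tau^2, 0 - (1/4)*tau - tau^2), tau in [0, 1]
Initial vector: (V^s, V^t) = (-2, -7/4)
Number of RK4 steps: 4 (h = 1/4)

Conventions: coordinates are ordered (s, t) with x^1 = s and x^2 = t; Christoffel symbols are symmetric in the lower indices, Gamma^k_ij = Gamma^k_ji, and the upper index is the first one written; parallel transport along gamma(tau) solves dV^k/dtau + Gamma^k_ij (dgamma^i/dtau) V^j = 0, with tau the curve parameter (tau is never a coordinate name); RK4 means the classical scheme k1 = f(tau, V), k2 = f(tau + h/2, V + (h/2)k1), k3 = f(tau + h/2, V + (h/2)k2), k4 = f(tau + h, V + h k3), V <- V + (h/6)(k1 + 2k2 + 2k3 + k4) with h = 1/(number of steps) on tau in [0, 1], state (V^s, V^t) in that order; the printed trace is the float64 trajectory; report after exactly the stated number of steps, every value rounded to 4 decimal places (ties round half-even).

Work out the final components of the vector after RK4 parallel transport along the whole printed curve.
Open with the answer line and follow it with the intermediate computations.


Answer: V^s = -2.2502, V^t = -2.4767

gamma'(tau) = (-1/4 + (2/3)*tau, -1/4 - 2*tau); f(tau, V)^k = -Gamma^k_ij(gamma(tau)) gamma'^i(tau) V^j; h = 1/4; intermediate values shown to 6 dp
curve data and Christoffel symbols at the stage parameters:
  tau = 0.000000: gamma = (-0.250000, 0.000000), gamma' = (-0.250000, -0.250000); Gamma_sss = -0.024665, Gamma_sst = 0.000000, Gamma_stt = 0.153809, Gamma_tss = -0.459227, Gamma_tst = 0.000000, Gamma_ttt = 0.285066
  tau = 0.125000: gamma = (-0.276042, -0.046875), gamma' = (-0.166667, -0.500000); Gamma_sss = -0.065273, Gamma_sst = 0.000000, Gamma_stt = 0.155067, Gamma_tss = -0.533798, Gamma_tst = 0.000000, Gamma_ttt = 0.285968
  tau = 0.250000: gamma = (-0.291667, -0.125000), gamma' = (-0.083333, -0.750000); Gamma_sss = -0.089092, Gamma_sst = 0.000000, Gamma_stt = 0.154612, Gamma_tss = -0.581598, Gamma_tst = 0.000000, Gamma_ttt = 0.287061
  tau = 0.375000: gamma = (-0.296875, -0.234375), gamma' = (0.000000, -1.000000); Gamma_sss = -0.093790, Gamma_sst = 0.000000, Gamma_stt = 0.151517, Gamma_tss = -0.600938, Gamma_tst = 0.000000, Gamma_ttt = 0.287588
  tau = 0.500000: gamma = (-0.291667, -0.375000), gamma' = (0.083333, -1.250000); Gamma_sss = -0.077182, Gamma_sst = 0.000000, Gamma_stt = 0.144231, Gamma_tss = -0.588878, Gamma_tst = 0.000000, Gamma_ttt = 0.285957
  tau = 0.625000: gamma = (-0.276042, -0.546875), gamma' = (0.166667, -1.500000); Gamma_sss = -0.038056, Gamma_sst = 0.000000, Gamma_stt = 0.130259, Gamma_tss = -0.541686, Gamma_tst = 0.000000, Gamma_ttt = 0.279200
  tau = 0.750000: gamma = (-0.250000, -0.750000), gamma' = (0.250000, -1.750000); Gamma_sss = 0.021541, Gamma_sst = 0.000000, Gamma_stt = 0.105992, Gamma_tss = -0.457125, Gamma_tst = 0.000000, Gamma_ttt = 0.262371
  tau = 0.875000: gamma = (-0.213542, -0.984375), gamma' = (0.333333, -2.000000); Gamma_sss = 0.091775, Gamma_sst = 0.000000, Gamma_stt = 0.067171, Gamma_tss = -0.340276, Gamma_tst = 0.000000, Gamma_ttt = 0.228447
  tau = 1.000000: gamma = (-0.166667, -1.250000), gamma' = (0.416667, -2.250000); Gamma_sss = 0.149306, Gamma_sst = 0.000000, Gamma_stt = 0.010978, Gamma_tss = -0.213320, Gamma_tst = 0.000000, Gamma_ttt = 0.170165
step 0: V^s = -2.0000, V^t = -1.7500
step 1: k1 = (-0.054959, 0.104897), k2 = (-0.112835, -0.069803), k3 = (-0.114449, -0.072282), k4 = (-0.189962, -0.282338); V <- V + (h/6)(k1 + 2k2 + 2k3 + k4): V^s = -2.0291, V^t = -1.7692
step 2: k1 = (-0.190093, -0.282563), k2 = (-0.273421, -0.518969), k3 = (-0.277899, -0.527467), k4 = (-0.356244, -0.782528); V <- V + (h/6)(k1 + 2k2 + 2k3 + k4): V^s = -2.0979, V^t = -1.9008
step 3: k1 = (-0.356187, -0.782389), k2 = (-0.404096, -1.030435), k3 = (-0.410192, -1.043961), k4 = (-0.389136, -1.244055); V <- V + (h/6)(k1 + 2k2 + 2k3 + k4): V^s = -2.1968, V^t = -2.1581
step 4: k1 = (-0.388472, -1.241946), k2 = (-0.242094, -1.311639), k3 = (-0.243824, -1.313544), k4 = (0.079034, -1.152685); V <- V + (h/6)(k1 + 2k2 + 2k3 + k4): V^s = -2.2502, V^t = -2.4767


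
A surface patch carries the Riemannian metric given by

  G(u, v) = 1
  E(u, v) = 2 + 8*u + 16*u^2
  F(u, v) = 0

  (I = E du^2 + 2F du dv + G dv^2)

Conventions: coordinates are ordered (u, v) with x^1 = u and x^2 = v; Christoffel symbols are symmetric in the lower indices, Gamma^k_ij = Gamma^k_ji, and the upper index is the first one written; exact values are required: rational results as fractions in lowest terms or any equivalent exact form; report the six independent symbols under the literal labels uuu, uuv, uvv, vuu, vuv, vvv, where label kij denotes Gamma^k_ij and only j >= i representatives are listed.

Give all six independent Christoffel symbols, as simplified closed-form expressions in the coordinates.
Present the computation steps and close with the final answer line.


E = 2 + 8*u + 16*u^2; F = 0; G = 1
Gamma^k_ij = (1/2) g^{kl} (d_i g_jl + d_j g_il - d_l g_ij), with g^inv = (1/(EG-F^2)) [[G, -F], [-F, E]]
first partials: E_u = 8 + 32*u, E_v = 0, F_u = 0, F_v = 0, G_u = 0, G_v = 0
D = EG - F^2 = 2 + 8*u + 16*u^2
expanded: Gamma^u_uu = (G E_u - 2F F_u + F E_v)/(2D), Gamma^u_uv = (G E_v - F G_u)/(2D), Gamma^u_vv = (2G F_v - G G_u - F G_v)/(2D), Gamma^v_uu = (2E F_u - E E_v - F E_u)/(2D), Gamma^v_uv = (E G_u - F E_v)/(2D), Gamma^v_vv = (E G_v - 2F F_v + F G_u)/(2D); substitute and cancel common factors

Answer: Gamma_uuu = (8*u + 2)/(8*u^2 + 4*u + 1), Gamma_uuv = 0, Gamma_uvv = 0, Gamma_vuu = 0, Gamma_vuv = 0, Gamma_vvv = 0


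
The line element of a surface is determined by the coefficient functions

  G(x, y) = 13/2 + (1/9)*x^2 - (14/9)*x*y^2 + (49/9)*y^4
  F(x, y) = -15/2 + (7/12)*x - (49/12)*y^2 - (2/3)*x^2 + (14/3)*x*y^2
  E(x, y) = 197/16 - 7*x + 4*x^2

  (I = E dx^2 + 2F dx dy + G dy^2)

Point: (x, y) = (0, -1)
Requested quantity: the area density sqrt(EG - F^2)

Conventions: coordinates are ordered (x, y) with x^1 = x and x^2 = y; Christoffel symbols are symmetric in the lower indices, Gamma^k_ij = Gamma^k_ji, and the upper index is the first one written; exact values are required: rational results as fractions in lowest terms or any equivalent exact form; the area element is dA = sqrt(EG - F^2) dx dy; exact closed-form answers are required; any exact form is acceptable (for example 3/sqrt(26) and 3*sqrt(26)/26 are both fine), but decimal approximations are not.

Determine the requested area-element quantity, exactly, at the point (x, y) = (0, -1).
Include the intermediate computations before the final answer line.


E = 197/16, F = -139/12, G = 215/18; EG - F^2 = 3713/288

Answer: sqrt(EG - F^2) = sqrt(7426)/24


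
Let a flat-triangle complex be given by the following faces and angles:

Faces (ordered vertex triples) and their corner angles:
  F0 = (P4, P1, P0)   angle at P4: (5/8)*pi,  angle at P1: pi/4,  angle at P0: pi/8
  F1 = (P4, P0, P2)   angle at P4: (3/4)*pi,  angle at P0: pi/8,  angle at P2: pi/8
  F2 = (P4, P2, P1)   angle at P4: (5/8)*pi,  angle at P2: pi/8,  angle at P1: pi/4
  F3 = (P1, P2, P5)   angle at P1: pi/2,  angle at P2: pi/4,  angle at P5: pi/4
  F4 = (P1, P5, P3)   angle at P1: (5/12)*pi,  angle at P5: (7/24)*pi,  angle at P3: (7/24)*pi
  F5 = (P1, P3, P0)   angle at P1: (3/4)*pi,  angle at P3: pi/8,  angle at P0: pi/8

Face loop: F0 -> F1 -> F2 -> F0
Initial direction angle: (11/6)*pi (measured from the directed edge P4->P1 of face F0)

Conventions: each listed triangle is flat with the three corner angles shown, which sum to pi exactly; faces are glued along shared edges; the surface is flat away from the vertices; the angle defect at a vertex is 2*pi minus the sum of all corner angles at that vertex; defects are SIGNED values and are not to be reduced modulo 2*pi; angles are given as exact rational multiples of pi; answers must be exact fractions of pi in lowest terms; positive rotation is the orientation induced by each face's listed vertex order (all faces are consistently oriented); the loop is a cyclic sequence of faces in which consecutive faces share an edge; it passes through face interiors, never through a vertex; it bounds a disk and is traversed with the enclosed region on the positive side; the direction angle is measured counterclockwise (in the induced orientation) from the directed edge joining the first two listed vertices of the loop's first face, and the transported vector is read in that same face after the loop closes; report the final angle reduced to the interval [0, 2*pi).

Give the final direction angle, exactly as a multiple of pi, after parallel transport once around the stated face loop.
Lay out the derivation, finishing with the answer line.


enclosed vertex P4: corner angles sum to 2*pi, defect = 2*pi - 2*pi = 0
final direction = starting direction + enclosed defect total, reduced mod 2*pi (induced orientation)
final angle = (11/6)*pi + 0 = (11/6)*pi (mod 2*pi)

Answer: final direction angle = (11/6)*pi


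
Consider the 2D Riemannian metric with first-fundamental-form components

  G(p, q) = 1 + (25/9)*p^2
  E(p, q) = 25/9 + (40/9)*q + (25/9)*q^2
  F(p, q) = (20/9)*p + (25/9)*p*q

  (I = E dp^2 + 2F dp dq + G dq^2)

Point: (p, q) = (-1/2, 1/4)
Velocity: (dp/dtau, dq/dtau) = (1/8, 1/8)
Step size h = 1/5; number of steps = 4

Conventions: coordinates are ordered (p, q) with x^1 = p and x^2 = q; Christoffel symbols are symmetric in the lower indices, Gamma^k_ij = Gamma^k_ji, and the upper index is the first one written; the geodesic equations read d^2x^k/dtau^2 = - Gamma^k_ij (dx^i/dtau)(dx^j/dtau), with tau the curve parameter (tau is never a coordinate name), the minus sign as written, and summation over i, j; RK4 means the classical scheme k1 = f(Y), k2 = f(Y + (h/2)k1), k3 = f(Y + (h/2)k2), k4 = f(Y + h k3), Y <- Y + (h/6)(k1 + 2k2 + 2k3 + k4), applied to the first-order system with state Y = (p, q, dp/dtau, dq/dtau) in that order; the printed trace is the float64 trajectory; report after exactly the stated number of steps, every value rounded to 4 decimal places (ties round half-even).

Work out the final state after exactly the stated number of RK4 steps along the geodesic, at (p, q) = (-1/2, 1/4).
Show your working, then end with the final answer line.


f(Y) = (dp/dtau, dq/dtau, -Gamma^p_ij Y'^i Y'^j, -Gamma^q_ij Y'^i Y'^j) with the Gammas evaluated at the stage position; h = 0.200000; intermediate values shown to 6 dp
step 0: p = -0.5000, q = 0.2500, dp/dtau = 0.1250, dq/dtau = 0.1250
step 1:
  k1: at (p, q) = (-0.500000, 0.250000), (dp/dtau, dq/dtau) = (0.125000, 0.125000); Gamma_ppp = 0.000000, Gamma_ppq = 0.613139, Gamma_pqq = 0.000000, Gamma_qpp = 0.000000, Gamma_qpq = -0.291971, Gamma_qqq = 0.000000; k1 = (0.125000, 0.125000, -0.019161, 0.009124)
  k2: at (p, q) = (-0.487500, 0.262500), (dp/dtau, dq/dtau) = (0.123084, 0.125912); Gamma_ppp = 0.000000, Gamma_ppq = 0.615385, Gamma_pqq = 0.000000, Gamma_qpp = 0.000000, Gamma_qpq = -0.282353, Gamma_qqq = 0.000000; k2 = (0.123084, 0.125912, -0.019074, 0.008752)
  k3: at (p, q) = (-0.487692, 0.262591), (dp/dtau, dq/dtau) = (0.123093, 0.125875); Gamma_ppp = 0.000000, Gamma_ppq = 0.615302, Gamma_pqq = 0.000000, Gamma_qpp = 0.000000, Gamma_qpq = -0.282402, Gamma_qqq = 0.000000; k3 = (0.123093, 0.125875, -0.019067, 0.008751)
  k4: at (p, q) = (-0.475381, 0.275175), (dp/dtau, dq/dtau) = (0.121187, 0.126750); Gamma_ppp = 0.000000, Gamma_ppq = 0.617211, Gamma_pqq = 0.000000, Gamma_qpp = 0.000000, Gamma_qpq = -0.272896, Gamma_qqq = 0.000000; k4 = (0.121187, 0.126750, -0.018961, 0.008384)
  Y <- Y + (h/6)(k1 + 2k2 + 2k3 + k4): p = -0.4754, q = 0.2752, dp/dtau = 0.1212, dq/dtau = 0.1268
step 2:
  k1: at (p, q) = (-0.475382, 0.275178), (dp/dtau, dq/dtau) = (0.121187, 0.126750); Gamma_ppp = 0.000000, Gamma_ppq = 0.617211, Gamma_pqq = 0.000000, Gamma_qpp = 0.000000, Gamma_qpq = -0.272895, Gamma_qqq = 0.000000; k1 = (0.121187, 0.126750, -0.018961, 0.008384)
  k2: at (p, q) = (-0.463263, 0.287853), (dp/dtau, dq/dtau) = (0.119290, 0.127589); Gamma_ppp = 0.000000, Gamma_ppq = 0.618789, Gamma_pqq = 0.000000, Gamma_qpp = 0.000000, Gamma_qpq = -0.263512, Gamma_qqq = 0.000000; k2 = (0.119290, 0.127589, -0.018836, 0.008021)
  k3: at (p, q) = (-0.463453, 0.287936), (dp/dtau, dq/dtau) = (0.119303, 0.127553); Gamma_ppp = 0.000000, Gamma_ppq = 0.618710, Gamma_pqq = 0.000000, Gamma_qpp = 0.000000, Gamma_qpq = -0.263566, Gamma_qqq = 0.000000; k3 = (0.119303, 0.127553, -0.018830, 0.008022)
  k4: at (p, q) = (-0.451521, 0.300688), (dp/dtau, dq/dtau) = (0.117420, 0.128355); Gamma_ppp = 0.000000, Gamma_ppq = 0.619971, Gamma_pqq = 0.000000, Gamma_qpp = 0.000000, Gamma_qpq = -0.254323, Gamma_qqq = 0.000000; k4 = (0.117420, 0.128355, -0.018688, 0.007666)
  Y <- Y + (h/6)(k1 + 2k2 + 2k3 + k4): p = -0.4515, q = 0.3007, dp/dtau = 0.1174, dq/dtau = 0.1284
step 3:
  k1: at (p, q) = (-0.451522, 0.300690), (dp/dtau, dq/dtau) = (0.117420, 0.128355); Gamma_ppp = 0.000000, Gamma_ppq = 0.619970, Gamma_pqq = 0.000000, Gamma_qpp = 0.000000, Gamma_qpq = -0.254323, Gamma_qqq = 0.000000; k1 = (0.117420, 0.128355, -0.018688, 0.007666)
  k2: at (p, q) = (-0.439780, 0.313526), (dp/dtau, dq/dtau) = (0.115552, 0.129122); Gamma_ppp = 0.000000, Gamma_ppq = 0.620921, Gamma_pqq = 0.000000, Gamma_qpp = 0.000000, Gamma_qpq = -0.245229, Gamma_qqq = 0.000000; k2 = (0.115552, 0.129122, -0.018529, 0.007318)
  k3: at (p, q) = (-0.439967, 0.313603), (dp/dtau, dq/dtau) = (0.115568, 0.129087); Gamma_ppp = 0.000000, Gamma_ppq = 0.620847, Gamma_pqq = 0.000000, Gamma_qpp = 0.000000, Gamma_qpq = -0.245287, Gamma_qqq = 0.000000; k3 = (0.115568, 0.129087, -0.018524, 0.007319)
  k4: at (p, q) = (-0.428409, 0.326508), (dp/dtau, dq/dtau) = (0.113716, 0.129819); Gamma_ppp = 0.000000, Gamma_ppq = 0.621503, Gamma_pqq = 0.000000, Gamma_qpp = 0.000000, Gamma_qpq = -0.236356, Gamma_qqq = 0.000000; k4 = (0.113716, 0.129819, -0.018350, 0.006978)
  Y <- Y + (h/6)(k1 + 2k2 + 2k3 + k4): p = -0.4284, q = 0.3265, dp/dtau = 0.1137, dq/dtau = 0.1298
step 4:
  k1: at (p, q) = (-0.428410, 0.326510), (dp/dtau, dq/dtau) = (0.113716, 0.129819); Gamma_ppp = 0.000000, Gamma_ppq = 0.621502, Gamma_pqq = 0.000000, Gamma_qpp = 0.000000, Gamma_qpq = -0.236356, Gamma_qqq = 0.000000; k1 = (0.113716, 0.129819, -0.018350, 0.006978)
  k2: at (p, q) = (-0.417038, 0.339492), (dp/dtau, dq/dtau) = (0.111881, 0.130517); Gamma_ppp = 0.000000, Gamma_ppq = 0.621870, Gamma_pqq = 0.000000, Gamma_qpp = 0.000000, Gamma_qpq = -0.227596, Gamma_qqq = 0.000000; k2 = (0.111881, 0.130517, -0.018161, 0.006647)
  k3: at (p, q) = (-0.417222, 0.339562), (dp/dtau, dq/dtau) = (0.111900, 0.130484); Gamma_ppp = 0.000000, Gamma_ppq = 0.621802, Gamma_pqq = 0.000000, Gamma_qpp = 0.000000, Gamma_qpq = -0.227657, Gamma_qqq = 0.000000; k3 = (0.111900, 0.130484, -0.018158, 0.006648)
  k4: at (p, q) = (-0.406030, 0.352607), (dp/dtau, dq/dtau) = (0.110084, 0.131148); Gamma_ppp = 0.000000, Gamma_ppq = 0.621900, Gamma_pqq = 0.000000, Gamma_qpp = 0.000000, Gamma_qpq = -0.219077, Gamma_qqq = 0.000000; k4 = (0.110084, 0.131148, -0.017957, 0.006326)
  Y <- Y + (h/6)(k1 + 2k2 + 2k3 + k4): p = -0.4060, q = 0.3526, dp/dtau = 0.1101, dq/dtau = 0.1311

Answer: p = -0.4060, q = 0.3526, dp/dtau = 0.1101, dq/dtau = 0.1311


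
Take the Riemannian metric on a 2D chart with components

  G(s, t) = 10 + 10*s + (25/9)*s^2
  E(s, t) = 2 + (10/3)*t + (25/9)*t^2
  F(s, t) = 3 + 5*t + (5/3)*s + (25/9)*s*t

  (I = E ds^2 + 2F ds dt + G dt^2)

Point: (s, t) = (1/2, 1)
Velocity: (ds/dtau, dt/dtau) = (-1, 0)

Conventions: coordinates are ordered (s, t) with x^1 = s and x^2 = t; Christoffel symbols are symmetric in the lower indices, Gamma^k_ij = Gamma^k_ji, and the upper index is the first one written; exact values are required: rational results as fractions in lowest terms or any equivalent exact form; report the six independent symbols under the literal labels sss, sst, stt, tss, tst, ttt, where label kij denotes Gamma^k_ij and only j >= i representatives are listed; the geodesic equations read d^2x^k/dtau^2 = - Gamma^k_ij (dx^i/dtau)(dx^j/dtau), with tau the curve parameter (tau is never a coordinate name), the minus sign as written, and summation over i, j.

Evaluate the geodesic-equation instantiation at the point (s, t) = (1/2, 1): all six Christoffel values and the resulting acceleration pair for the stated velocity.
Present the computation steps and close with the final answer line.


E = 73/9, F = 92/9, G = 565/36 at the point
E_s = 0, E_t = 80/9, F_s = 40/9, F_t = 115/18, G_s = 115/9, G_t = 0
EG - F^2 = 821/36;  g^inv = (36/821) * [[565/36, -92/9], [-92/9, 73/9]]
first-kind symbols [ij,l] = (1/2)(d_i g_jl + d_j g_il - d_l g_ij): [ss,s] = E_s/2 = 0, [ss,t] = F_s - E_t/2 = 0, [st,s] = E_t/2 = 40/9, [st,t] = G_s/2 = 115/18, [tt,s] = F_t - G_s/2 = 0, [tt,t] = G_t/2 = 0
Gamma^s_ij = (G*[ij,s] - F*[ij,t])/(EG - F^2), Gamma^t_ij = (E*[ij,t] - F*[ij,s])/(EG - F^2)
Gamma_sss = 0, Gamma_sst = 160/821, Gamma_stt = 0, Gamma_tss = 0, Gamma_tst = 230/821, Gamma_ttt = 0
d^2s/dtau^2 = -(Gamma_sss*(-1)^2 + 2*Gamma_sst*(-1)*(0) + Gamma_stt*(0)^2) = 0
d^2t/dtau^2 = -(Gamma_tss*(-1)^2 + 2*Gamma_tst*(-1)*(0) + Gamma_ttt*(0)^2) = 0

Answer: Gamma_sss = 0, Gamma_sst = 160/821, Gamma_stt = 0, Gamma_tss = 0, Gamma_tst = 230/821, Gamma_ttt = 0; accelerations (d^2s/dtau^2, d^2t/dtau^2) = (0, 0)


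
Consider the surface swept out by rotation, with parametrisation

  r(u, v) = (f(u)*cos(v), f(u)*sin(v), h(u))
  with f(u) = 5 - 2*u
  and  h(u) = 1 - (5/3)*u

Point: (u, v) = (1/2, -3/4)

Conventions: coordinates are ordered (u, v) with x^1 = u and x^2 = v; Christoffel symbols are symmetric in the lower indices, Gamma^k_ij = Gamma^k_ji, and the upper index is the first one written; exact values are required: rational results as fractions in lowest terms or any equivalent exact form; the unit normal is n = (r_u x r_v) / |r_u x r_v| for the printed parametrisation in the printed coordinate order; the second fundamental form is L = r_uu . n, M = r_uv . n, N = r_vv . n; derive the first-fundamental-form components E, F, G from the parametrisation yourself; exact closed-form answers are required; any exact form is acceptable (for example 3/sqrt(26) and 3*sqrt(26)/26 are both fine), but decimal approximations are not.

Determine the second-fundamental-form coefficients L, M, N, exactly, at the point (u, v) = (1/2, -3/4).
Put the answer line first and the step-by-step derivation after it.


Answer: L = 0, M = 0, N = -20*sqrt(61)/61

f = 4, f' = -2, f'' = 0, h' = -5/3, h'' = 0
E = 61/9, F = 0, G = 16; answer radicand W^2 = 61/9
unnormalised second-form numerators: l = 0, m = 0, n = -20/3; L = l/sqrt(61/9), and similarly M = m/sqrt(W^2), N = n/sqrt(W^2)


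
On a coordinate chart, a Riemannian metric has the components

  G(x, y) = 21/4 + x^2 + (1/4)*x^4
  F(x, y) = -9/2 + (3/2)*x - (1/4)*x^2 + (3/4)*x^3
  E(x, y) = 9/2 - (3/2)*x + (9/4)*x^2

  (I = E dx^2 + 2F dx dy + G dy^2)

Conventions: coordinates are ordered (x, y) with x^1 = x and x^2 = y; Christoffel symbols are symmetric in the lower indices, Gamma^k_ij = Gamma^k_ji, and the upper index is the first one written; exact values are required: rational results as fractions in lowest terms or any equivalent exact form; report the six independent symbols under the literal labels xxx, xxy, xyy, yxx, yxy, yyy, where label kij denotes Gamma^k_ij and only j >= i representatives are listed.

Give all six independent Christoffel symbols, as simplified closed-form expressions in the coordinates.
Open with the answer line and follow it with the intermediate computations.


Answer: Gamma_xxx = (-18*x^5 + 12*x^4 - 38*x^3 + 168*x^2 + 117*x + 45)/(17*x^4 + 96*x^3 + 189*x^2 + 90*x + 54), Gamma_xxy = (-6*x^6 + 2*x^5 - 24*x^4 + 40*x^3 - 24*x^2 + 72*x)/(17*x^4 + 96*x^3 + 189*x^2 + 90*x + 54), Gamma_xyy = (-2*x^7 - 12*x^5 - 58*x^3 - 84*x)/(17*x^4 + 96*x^3 + 189*x^2 + 90*x + 54), Gamma_yxx = (54*x^4 - 54*x^3 + 171*x^2 + 108*x + 54)/(17*x^4 + 96*x^3 + 189*x^2 + 90*x + 54), Gamma_yxy = (18*x^5 - 12*x^4 + 72*x^3 - 24*x^2 + 72*x)/(17*x^4 + 96*x^3 + 189*x^2 + 90*x + 54), Gamma_yyy = (6*x^6 - 2*x^5 + 24*x^4 - 40*x^3 + 24*x^2 - 72*x)/(17*x^4 + 96*x^3 + 189*x^2 + 90*x + 54)

E = 9/2 - (3/2)*x + (9/4)*x^2; F = -9/2 + (3/2)*x - (1/4)*x^2 + (3/4)*x^3; G = 21/4 + x^2 + (1/4)*x^4
Gamma^k_ij = (1/2) g^{kl} (d_i g_jl + d_j g_il - d_l g_ij), with g^inv = (1/(EG-F^2)) [[G, -F], [-F, E]]
first partials: E_x = -3/2 + (9/2)*x, E_y = 0, F_x = 3/2 - (1/2)*x + (9/4)*x^2, F_y = 0, G_x = 2*x + x^3, G_y = 0
D = EG - F^2 = 27/8 + (45/8)*x + (189/16)*x^2 + 6*x^3 + (17/16)*x^4
expanded: Gamma^x_xx = (G E_x - 2F F_x + F E_y)/(2D), Gamma^x_xy = (G E_y - F G_x)/(2D), Gamma^x_yy = (2G F_y - G G_x - F G_y)/(2D), Gamma^y_xx = (2E F_x - E E_y - F E_x)/(2D), Gamma^y_xy = (E G_x - F E_y)/(2D), Gamma^y_yy = (E G_y - 2F F_y + F G_x)/(2D); substitute and cancel common factors


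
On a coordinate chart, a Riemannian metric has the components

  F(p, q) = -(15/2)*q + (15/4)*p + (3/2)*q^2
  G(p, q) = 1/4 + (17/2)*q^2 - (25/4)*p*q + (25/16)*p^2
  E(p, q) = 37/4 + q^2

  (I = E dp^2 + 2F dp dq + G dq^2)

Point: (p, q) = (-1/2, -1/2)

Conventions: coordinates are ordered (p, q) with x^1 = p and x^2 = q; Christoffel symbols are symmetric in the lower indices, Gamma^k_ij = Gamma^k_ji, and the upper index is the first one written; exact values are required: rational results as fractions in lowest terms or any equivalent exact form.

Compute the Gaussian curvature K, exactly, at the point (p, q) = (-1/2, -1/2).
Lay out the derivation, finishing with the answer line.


E = 19/2, F = 9/4, G = 77/64, EG - F^2 = 815/128 at the point
E_p = 0, E_q = -1, F_p = 15/4, F_q = -9, G_p = 25/16, G_q = -43/8
E_qq = 2, F_pq = 0, G_pp = 25/8
Using the Brioschi determinant formula for K from the metric derivatives:
M1 = [[-E_qq/2 + F_pq - G_pp/2, E_p/2, F_p - E_q/2], [F_q - G_p/2, E, F], [G_q/2, F, G]] = [[-41/16, 0, 17/4], [-313/32, 19/2, 9/4], [-43/16, 9/4, 77/64]]; det M1 = -2747/2048
M2 = [[0, E_q/2, G_p/2], [E_q/2, E, F], [G_p/2, F, G]] = [[0, -1/2, 25/32], [-1/2, 19/2, 9/4], [25/32, 9/4, 77/64]]; det M2 = -16091/2048
det M1 - det M2 = 417/64; K = 417/64 / (815/128)^2 = 106752/664225

Answer: K = 106752/664225


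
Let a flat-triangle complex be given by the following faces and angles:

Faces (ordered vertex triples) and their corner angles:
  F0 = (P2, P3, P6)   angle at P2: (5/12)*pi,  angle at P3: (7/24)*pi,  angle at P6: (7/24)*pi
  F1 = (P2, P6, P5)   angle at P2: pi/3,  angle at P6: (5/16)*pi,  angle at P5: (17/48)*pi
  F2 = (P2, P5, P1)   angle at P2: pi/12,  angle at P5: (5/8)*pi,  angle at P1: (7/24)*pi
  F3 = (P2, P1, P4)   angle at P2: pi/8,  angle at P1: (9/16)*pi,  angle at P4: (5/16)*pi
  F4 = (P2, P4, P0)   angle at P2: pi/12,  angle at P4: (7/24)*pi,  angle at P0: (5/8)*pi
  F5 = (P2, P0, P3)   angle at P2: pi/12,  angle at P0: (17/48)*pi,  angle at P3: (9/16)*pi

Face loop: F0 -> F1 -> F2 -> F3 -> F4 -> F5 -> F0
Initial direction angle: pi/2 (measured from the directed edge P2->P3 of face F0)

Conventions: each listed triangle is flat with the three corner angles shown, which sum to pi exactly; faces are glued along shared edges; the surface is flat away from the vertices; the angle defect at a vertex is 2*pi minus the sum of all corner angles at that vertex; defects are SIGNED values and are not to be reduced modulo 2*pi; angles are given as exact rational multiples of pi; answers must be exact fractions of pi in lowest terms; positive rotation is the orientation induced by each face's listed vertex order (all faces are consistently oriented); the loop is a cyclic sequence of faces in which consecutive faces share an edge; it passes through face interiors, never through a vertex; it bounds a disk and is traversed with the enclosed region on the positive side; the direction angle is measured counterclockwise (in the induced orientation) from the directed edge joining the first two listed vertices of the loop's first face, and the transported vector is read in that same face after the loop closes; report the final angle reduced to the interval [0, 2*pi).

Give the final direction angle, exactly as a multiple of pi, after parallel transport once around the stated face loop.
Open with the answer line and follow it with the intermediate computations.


Answer: final direction angle = (11/8)*pi

enclosed vertex P2: corner angles sum to (9/8)*pi, defect = 2*pi - (9/8)*pi = (7/8)*pi
summing the enclosed defects onto the initial angle, mod 2*pi in the induced orientation:
final angle = pi/2 + (7/8)*pi = (11/8)*pi (mod 2*pi)


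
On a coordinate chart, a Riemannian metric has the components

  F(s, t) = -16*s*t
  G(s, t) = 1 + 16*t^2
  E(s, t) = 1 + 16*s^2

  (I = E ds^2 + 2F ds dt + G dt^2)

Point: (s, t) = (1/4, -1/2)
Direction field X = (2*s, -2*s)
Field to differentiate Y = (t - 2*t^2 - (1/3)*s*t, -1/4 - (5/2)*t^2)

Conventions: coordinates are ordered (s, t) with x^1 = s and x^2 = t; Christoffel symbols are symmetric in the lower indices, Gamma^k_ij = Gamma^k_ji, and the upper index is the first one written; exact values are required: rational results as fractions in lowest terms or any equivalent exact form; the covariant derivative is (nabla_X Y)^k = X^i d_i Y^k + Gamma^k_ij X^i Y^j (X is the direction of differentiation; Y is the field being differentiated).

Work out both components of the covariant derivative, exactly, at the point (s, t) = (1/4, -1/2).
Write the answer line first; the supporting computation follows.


Answer: (nabla_X Y)^s = -143/72, (nabla_X Y)^t = -89/36

E = 2, F = 2, G = 5 at the point
E_s = 8, E_t = 0, F_s = 8, F_t = -4, G_s = 0, G_t = -16
EG - F^2 = 6;  g^inv = (1/6) * [[5, -2], [-2, 2]]
first-kind symbols [ij,l] = (1/2)(d_i g_jl + d_j g_il - d_l g_ij): [ss,s] = E_s/2 = 4, [ss,t] = F_s - E_t/2 = 8, [st,s] = E_t/2 = 0, [st,t] = G_s/2 = 0, [tt,s] = F_t - G_s/2 = -4, [tt,t] = G_t/2 = -8
Gamma^s_ij = (G*[ij,s] - F*[ij,t])/(EG - F^2), Gamma^t_ij = (E*[ij,t] - F*[ij,s])/(EG - F^2)
Gamma_sss = 2/3, Gamma_sst = 0, Gamma_stt = -2/3, Gamma_tss = 4/3, Gamma_tst = 0, Gamma_ttt = -4/3
X = (1/2, -1/2), Y = (-23/24, -7/8) at the point


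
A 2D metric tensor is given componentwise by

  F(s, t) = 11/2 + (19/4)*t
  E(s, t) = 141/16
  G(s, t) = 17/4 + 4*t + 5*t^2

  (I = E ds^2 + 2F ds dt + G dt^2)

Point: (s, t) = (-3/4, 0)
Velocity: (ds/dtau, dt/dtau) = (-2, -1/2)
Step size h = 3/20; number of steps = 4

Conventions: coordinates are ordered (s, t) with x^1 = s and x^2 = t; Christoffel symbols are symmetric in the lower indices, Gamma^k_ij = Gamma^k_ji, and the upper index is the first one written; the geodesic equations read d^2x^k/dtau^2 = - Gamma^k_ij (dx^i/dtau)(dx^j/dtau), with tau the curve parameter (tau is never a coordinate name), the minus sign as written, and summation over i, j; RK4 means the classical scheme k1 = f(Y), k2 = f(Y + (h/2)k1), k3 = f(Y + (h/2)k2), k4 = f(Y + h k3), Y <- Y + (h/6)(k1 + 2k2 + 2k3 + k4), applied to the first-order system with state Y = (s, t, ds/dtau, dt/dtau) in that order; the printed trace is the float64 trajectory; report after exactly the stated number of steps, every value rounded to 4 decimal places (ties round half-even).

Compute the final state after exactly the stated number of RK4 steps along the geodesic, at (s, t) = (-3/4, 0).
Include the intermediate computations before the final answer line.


f(Y) = (ds/dtau, dt/dtau, -Gamma^s_ij Y'^i Y'^j, -Gamma^t_ij Y'^i Y'^j) with the Gammas evaluated at the stage position; h = 0.150000; intermediate values shown to 6 dp
step 0: s = -0.7500, t = 0.0000, ds/dtau = -2.0000, dt/dtau = -0.5000
step 1:
  k1: at (s, t) = (-0.750000, 0.000000), (ds/dtau, dt/dtau) = (-2.000000, -0.500000); Gamma_sss = 0.000000, Gamma_sst = 0.000000, Gamma_stt = 1.275488, Gamma_tss = 0.000000, Gamma_tst = 0.000000, Gamma_ttt = -1.180043; k1 = (-2.000000, -0.500000, -0.318872, 0.295011)
  k2: at (s, t) = (-0.900000, -0.037500), (ds/dtau, dt/dtau) = (-2.023915, -0.477874); Gamma_sss = 0.000000, Gamma_sst = 0.000000, Gamma_stt = 1.253040, Gamma_tss = 0.000000, Gamma_tst = 0.000000, Gamma_ttt = -1.182368; k2 = (-2.023915, -0.477874, -0.286149, 0.270010)
  k3: at (s, t) = (-0.901794, -0.035841), (ds/dtau, dt/dtau) = (-2.021461, -0.479749); Gamma_sss = 0.000000, Gamma_sst = 0.000000, Gamma_stt = 1.254157, Gamma_tss = 0.000000, Gamma_tst = 0.000000, Gamma_ttt = -1.182466; k3 = (-2.021461, -0.479749, -0.288656, 0.272156)
  k4: at (s, t) = (-1.053219, -0.071962), (ds/dtau, dt/dtau) = (-2.043298, -0.459177); Gamma_sss = 0.000000, Gamma_sst = 0.000000, Gamma_stt = 1.227810, Gamma_tss = 0.000000, Gamma_tst = 0.000000, Gamma_ttt = -1.176786; k4 = (-2.043298, -0.459177, -0.258875, 0.248117)
  Y <- Y + (h/6)(k1 + 2k2 + 2k3 + k4): s = -1.0534, t = -0.0719, ds/dtau = -2.0432, dt/dtau = -0.4593
step 2:
  k1: at (s, t) = (-1.053351, -0.071861), (ds/dtau, dt/dtau) = (-2.043184, -0.459314); Gamma_sss = 0.000000, Gamma_sst = 0.000000, Gamma_stt = 1.227889, Gamma_tss = 0.000000, Gamma_tst = 0.000000, Gamma_ttt = -1.176811; k1 = (-2.043184, -0.459314, -0.259046, 0.248271)
  k2: at (s, t) = (-1.206590, -0.106309), (ds/dtau, dt/dtau) = (-2.062612, -0.440693); Gamma_sss = 0.000000, Gamma_sst = 0.000000, Gamma_stt = 1.199679, Gamma_tss = 0.000000, Gamma_tst = 0.000000, Gamma_ttt = -1.165592; k2 = (-2.062612, -0.440693, -0.232990, 0.226370)
  k3: at (s, t) = (-1.208047, -0.104913), (ds/dtau, dt/dtau) = (-2.060658, -0.442336); Gamma_sss = 0.000000, Gamma_sst = 0.000000, Gamma_stt = 1.200866, Gamma_tss = 0.000000, Gamma_tst = 0.000000, Gamma_ttt = -1.166138; k3 = (-2.060658, -0.442336, -0.234963, 0.228168)
  k4: at (s, t) = (-1.362450, -0.138211), (ds/dtau, dt/dtau) = (-2.078428, -0.425088); Gamma_sss = 0.000000, Gamma_sst = 0.000000, Gamma_stt = 1.171817, Gamma_tss = 0.000000, Gamma_tst = 0.000000, Gamma_ttt = -1.151366; k4 = (-2.078428, -0.425088, -0.211748, 0.208052)
  Y <- Y + (h/6)(k1 + 2k2 + 2k3 + k4): s = -1.3626, t = -0.1381, ds/dtau = -2.0784, dt/dtau = -0.4252
step 3:
  k1: at (s, t) = (-1.362555, -0.138122), (ds/dtau, dt/dtau) = (-2.078351, -0.425179); Gamma_sss = 0.000000, Gamma_sst = 0.000000, Gamma_stt = 1.171897, Gamma_tss = 0.000000, Gamma_tst = 0.000000, Gamma_ttt = -1.151410; k1 = (-2.078351, -0.425179, -0.211852, 0.208148)
  k2: at (s, t) = (-1.518431, -0.170010), (ds/dtau, dt/dtau) = (-2.094240, -0.409567); Gamma_sss = 0.000000, Gamma_sst = 0.000000, Gamma_stt = 1.143070, Gamma_tss = 0.000000, Gamma_tst = 0.000000, Gamma_ttt = -1.134441; k2 = (-2.094240, -0.409567, -0.191745, 0.190297)
  k3: at (s, t) = (-1.519623, -0.168840), (ds/dtau, dt/dtau) = (-2.092732, -0.410906); Gamma_sss = 0.000000, Gamma_sst = 0.000000, Gamma_stt = 1.144140, Gamma_tss = 0.000000, Gamma_tst = 0.000000, Gamma_ttt = -1.135104; k3 = (-2.092732, -0.410906, -0.193181, 0.191655)
  k4: at (s, t) = (-1.676465, -0.199758), (ds/dtau, dt/dtau) = (-2.107329, -0.396430); Gamma_sss = 0.000000, Gamma_sst = 0.000000, Gamma_stt = 1.115756, Gamma_tss = 0.000000, Gamma_tst = 0.000000, Gamma_ttt = -1.116773; k4 = (-2.107329, -0.396430, -0.175349, 0.175509)
  Y <- Y + (h/6)(k1 + 2k2 + 2k3 + k4): s = -1.6765, t = -0.1997, ds/dtau = -2.1073, dt/dtau = -0.3965
step 4:
  k1: at (s, t) = (-1.676546, -0.199686), (ds/dtau, dt/dtau) = (-2.107278, -0.396490); Gamma_sss = 0.000000, Gamma_sst = 0.000000, Gamma_stt = 1.115823, Gamma_tss = 0.000000, Gamma_tst = 0.000000, Gamma_ttt = -1.116818; k1 = (-2.107278, -0.396490, -0.175412, 0.175568)
  k2: at (s, t) = (-1.834592, -0.229423), (ds/dtau, dt/dtau) = (-2.120434, -0.383322); Gamma_sss = 0.000000, Gamma_sst = 0.000000, Gamma_stt = 1.088447, Gamma_tss = 0.000000, Gamma_tst = 0.000000, Gamma_ttt = -1.097886; k2 = (-2.120434, -0.383322, -0.159932, 0.161319)
  k3: at (s, t) = (-1.835578, -0.228435), (ds/dtau, dt/dtau) = (-2.119273, -0.384391); Gamma_sss = 0.000000, Gamma_sst = 0.000000, Gamma_stt = 1.089355, Gamma_tss = 0.000000, Gamma_tst = 0.000000, Gamma_ttt = -1.098531; k3 = (-2.119273, -0.384391, -0.160959, 0.162315)
  k4: at (s, t) = (-1.994437, -0.257345), (ds/dtau, dt/dtau) = (-2.131422, -0.372142); Gamma_sss = 0.000000, Gamma_sst = 0.000000, Gamma_stt = 1.062903, Gamma_tss = 0.000000, Gamma_tst = 0.000000, Gamma_ttt = -1.079301; k4 = (-2.131422, -0.372142, -0.147201, 0.149472)
  Y <- Y + (h/6)(k1 + 2k2 + 2k3 + k4): s = -1.9945, t = -0.2573, ds/dtau = -2.1314, dt/dtau = -0.3722

Answer: s = -1.9945, t = -0.2573, ds/dtau = -2.1314, dt/dtau = -0.3722


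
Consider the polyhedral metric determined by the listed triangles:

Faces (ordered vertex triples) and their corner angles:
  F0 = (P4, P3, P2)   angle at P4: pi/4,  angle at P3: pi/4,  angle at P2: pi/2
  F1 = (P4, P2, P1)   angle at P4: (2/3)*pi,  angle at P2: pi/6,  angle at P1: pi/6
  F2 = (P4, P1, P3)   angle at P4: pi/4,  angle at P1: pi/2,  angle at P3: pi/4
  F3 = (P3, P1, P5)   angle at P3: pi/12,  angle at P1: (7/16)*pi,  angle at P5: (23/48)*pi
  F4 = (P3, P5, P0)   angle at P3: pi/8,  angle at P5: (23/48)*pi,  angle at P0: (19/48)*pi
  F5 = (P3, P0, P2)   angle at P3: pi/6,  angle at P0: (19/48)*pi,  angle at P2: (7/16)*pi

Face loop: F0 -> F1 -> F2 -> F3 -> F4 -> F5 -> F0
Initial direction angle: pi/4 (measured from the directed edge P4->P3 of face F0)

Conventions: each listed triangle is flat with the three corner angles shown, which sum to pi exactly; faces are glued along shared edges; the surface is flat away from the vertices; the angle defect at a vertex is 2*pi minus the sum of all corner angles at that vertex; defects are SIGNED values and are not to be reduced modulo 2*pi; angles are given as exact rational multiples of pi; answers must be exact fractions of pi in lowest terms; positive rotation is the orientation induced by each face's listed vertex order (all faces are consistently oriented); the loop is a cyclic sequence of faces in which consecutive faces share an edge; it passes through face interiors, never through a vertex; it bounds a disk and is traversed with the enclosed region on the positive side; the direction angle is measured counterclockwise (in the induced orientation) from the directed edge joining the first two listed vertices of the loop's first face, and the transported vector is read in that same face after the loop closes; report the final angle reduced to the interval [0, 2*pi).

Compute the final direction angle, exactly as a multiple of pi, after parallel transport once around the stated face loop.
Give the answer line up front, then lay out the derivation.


Answer: final direction angle = (5/24)*pi

enclosed vertex P3: corner angles sum to (7/8)*pi, defect = 2*pi - (7/8)*pi = (9/8)*pi
enclosed vertex P4: corner angles sum to (7/6)*pi, defect = 2*pi - (7/6)*pi = (5/6)*pi
by Gauss-Bonnet the loop rotates the vector by the enclosed defect sum (positive orientation, mod 2*pi)
final angle = pi/4 + (47/24)*pi = (5/24)*pi (mod 2*pi)


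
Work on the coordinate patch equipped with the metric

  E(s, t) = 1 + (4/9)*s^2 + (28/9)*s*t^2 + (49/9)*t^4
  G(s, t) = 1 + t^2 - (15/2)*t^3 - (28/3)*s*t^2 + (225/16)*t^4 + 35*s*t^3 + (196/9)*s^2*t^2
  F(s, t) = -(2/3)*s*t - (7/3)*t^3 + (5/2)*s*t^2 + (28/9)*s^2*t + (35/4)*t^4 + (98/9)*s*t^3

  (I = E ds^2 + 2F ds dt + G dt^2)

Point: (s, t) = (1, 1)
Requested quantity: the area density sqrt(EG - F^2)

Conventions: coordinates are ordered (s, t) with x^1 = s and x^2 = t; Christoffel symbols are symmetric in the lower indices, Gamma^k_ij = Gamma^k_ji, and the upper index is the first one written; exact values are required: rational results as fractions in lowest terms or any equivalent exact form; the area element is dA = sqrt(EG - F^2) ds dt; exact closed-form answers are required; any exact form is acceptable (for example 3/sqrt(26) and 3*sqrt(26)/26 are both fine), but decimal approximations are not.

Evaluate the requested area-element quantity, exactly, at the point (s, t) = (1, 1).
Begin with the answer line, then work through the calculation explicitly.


Answer: sqrt(EG - F^2) = sqrt(9361)/12

E = 10, F = 89/4, G = 8065/144; EG - F^2 = 9361/144


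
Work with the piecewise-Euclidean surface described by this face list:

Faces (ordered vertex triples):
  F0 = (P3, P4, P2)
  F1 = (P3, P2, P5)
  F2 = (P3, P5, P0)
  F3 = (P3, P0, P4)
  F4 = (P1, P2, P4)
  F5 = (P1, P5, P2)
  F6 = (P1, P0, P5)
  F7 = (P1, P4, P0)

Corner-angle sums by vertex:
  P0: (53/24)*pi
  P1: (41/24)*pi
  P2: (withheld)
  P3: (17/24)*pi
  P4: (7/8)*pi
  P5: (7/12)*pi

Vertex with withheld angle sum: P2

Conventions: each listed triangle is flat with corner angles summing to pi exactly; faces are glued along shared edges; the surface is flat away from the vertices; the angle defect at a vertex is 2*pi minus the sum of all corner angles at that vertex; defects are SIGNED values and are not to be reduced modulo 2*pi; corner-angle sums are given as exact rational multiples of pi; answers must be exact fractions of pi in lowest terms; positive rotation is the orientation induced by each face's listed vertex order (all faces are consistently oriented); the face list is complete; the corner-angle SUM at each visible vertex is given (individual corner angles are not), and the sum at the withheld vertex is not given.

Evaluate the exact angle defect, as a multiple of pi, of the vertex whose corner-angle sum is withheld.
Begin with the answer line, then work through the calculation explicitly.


Answer: defect(P2) = pi/12

V = 6, E = 12, F = 8; chi = V - E + F = 2
Gauss-Bonnet: total defect = 2*pi*chi = 4*pi; visible defects sum to (47/12)*pi
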